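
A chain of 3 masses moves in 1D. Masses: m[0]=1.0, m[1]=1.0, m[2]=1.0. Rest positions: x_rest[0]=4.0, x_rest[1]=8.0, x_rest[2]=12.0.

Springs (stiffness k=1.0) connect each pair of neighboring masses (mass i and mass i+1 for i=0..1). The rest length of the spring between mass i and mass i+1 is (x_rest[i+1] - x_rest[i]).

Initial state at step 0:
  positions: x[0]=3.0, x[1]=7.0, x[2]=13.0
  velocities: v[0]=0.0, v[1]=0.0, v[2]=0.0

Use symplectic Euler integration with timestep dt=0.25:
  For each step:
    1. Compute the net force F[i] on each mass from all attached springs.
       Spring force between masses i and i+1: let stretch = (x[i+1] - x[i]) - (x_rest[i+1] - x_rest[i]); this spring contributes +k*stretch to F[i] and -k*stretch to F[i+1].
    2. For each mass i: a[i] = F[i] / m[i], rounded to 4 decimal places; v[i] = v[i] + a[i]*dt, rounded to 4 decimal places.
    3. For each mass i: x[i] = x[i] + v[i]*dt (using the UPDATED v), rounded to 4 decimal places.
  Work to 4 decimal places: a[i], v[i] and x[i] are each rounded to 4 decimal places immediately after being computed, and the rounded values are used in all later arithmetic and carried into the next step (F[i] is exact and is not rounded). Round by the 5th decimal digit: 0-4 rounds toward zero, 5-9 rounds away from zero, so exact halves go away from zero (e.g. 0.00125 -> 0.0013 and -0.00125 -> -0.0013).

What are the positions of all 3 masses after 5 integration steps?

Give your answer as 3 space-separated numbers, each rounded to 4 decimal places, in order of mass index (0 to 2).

Answer: 3.2224 8.1706 11.6073

Derivation:
Step 0: x=[3.0000 7.0000 13.0000] v=[0.0000 0.0000 0.0000]
Step 1: x=[3.0000 7.1250 12.8750] v=[0.0000 0.5000 -0.5000]
Step 2: x=[3.0078 7.3516 12.6406] v=[0.0313 0.9063 -0.9375]
Step 3: x=[3.0371 7.6373 12.3257] v=[0.1173 1.1426 -1.2598]
Step 4: x=[3.1040 7.9285 11.9677] v=[0.2674 1.1647 -1.4319]
Step 5: x=[3.2224 8.1706 11.6073] v=[0.4735 0.9684 -1.4417]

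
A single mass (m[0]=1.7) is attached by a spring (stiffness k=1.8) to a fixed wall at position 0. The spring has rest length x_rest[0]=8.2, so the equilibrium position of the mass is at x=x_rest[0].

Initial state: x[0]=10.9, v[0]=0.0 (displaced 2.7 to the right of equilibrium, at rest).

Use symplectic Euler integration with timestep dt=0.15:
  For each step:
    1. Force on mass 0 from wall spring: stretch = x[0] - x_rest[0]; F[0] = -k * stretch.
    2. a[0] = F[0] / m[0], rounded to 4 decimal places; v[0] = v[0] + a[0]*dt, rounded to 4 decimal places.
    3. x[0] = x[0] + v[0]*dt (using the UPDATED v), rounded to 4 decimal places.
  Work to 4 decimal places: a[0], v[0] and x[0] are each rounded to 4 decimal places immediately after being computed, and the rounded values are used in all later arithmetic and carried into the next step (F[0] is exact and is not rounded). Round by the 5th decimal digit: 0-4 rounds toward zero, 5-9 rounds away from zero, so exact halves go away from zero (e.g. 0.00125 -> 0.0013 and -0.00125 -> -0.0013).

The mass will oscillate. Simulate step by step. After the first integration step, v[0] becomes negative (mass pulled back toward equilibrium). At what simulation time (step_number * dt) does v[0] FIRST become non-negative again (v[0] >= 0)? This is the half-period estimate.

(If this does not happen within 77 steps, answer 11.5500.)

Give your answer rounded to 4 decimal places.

Step 0: x=[10.9000] v=[0.0000]
Step 1: x=[10.8357] v=[-0.4288]
Step 2: x=[10.7086] v=[-0.8474]
Step 3: x=[10.5217] v=[-1.2458]
Step 4: x=[10.2795] v=[-1.6145]
Step 5: x=[9.9878] v=[-1.9448]
Step 6: x=[9.6535] v=[-2.2288]
Step 7: x=[9.2845] v=[-2.4597]
Step 8: x=[8.8897] v=[-2.6319]
Step 9: x=[8.4785] v=[-2.7414]
Step 10: x=[8.0607] v=[-2.7856]
Step 11: x=[7.6462] v=[-2.7635]
Step 12: x=[7.2449] v=[-2.6755]
Step 13: x=[6.8663] v=[-2.5238]
Step 14: x=[6.5195] v=[-2.3120]
Step 15: x=[6.2127] v=[-2.0451]
Step 16: x=[5.9533] v=[-1.7295]
Step 17: x=[5.7474] v=[-1.3727]
Step 18: x=[5.5999] v=[-0.9832]
Step 19: x=[5.5144] v=[-0.5703]
Step 20: x=[5.4928] v=[-0.1438]
Step 21: x=[5.5357] v=[0.2862]
First v>=0 after going negative at step 21, time=3.1500

Answer: 3.1500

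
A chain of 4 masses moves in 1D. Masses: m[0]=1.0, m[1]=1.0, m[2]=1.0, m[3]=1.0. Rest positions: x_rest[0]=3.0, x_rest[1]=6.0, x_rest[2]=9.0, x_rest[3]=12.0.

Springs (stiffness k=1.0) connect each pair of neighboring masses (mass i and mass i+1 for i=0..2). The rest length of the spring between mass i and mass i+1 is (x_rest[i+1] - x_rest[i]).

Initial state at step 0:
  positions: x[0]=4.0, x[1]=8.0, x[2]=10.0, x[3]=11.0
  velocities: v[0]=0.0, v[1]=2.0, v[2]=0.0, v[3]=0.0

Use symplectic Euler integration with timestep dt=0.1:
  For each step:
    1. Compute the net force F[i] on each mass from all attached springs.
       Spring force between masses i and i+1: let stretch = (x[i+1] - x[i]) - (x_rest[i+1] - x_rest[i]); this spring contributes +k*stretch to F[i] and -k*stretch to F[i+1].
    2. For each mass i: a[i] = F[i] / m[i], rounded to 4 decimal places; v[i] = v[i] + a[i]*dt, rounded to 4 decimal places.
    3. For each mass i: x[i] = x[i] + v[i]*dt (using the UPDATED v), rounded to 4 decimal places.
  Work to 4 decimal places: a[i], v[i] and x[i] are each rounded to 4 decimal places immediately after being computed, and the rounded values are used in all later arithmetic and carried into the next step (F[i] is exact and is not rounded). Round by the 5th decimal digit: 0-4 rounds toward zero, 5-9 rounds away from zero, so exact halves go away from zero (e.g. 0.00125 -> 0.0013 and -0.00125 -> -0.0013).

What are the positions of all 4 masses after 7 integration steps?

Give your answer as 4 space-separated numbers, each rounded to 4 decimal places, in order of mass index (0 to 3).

Step 0: x=[4.0000 8.0000 10.0000 11.0000] v=[0.0000 2.0000 0.0000 0.0000]
Step 1: x=[4.0100 8.1800 9.9900 11.0200] v=[0.1000 1.8000 -0.1000 0.2000]
Step 2: x=[4.0317 8.3364 9.9722 11.0597] v=[0.2170 1.5640 -0.1780 0.3970]
Step 3: x=[4.0665 8.4661 9.9489 11.1185] v=[0.3475 1.2971 -0.2328 0.5883]
Step 4: x=[4.1153 8.5666 9.9225 11.1956] v=[0.4875 1.0054 -0.2641 0.7713]
Step 5: x=[4.1786 8.6362 9.8953 11.2900] v=[0.6326 0.6959 -0.2724 0.9440]
Step 6: x=[4.2564 8.6738 9.8694 11.4005] v=[0.7784 0.3761 -0.2588 1.1045]
Step 7: x=[4.3484 8.6792 9.8469 11.5256] v=[0.9201 0.0539 -0.2253 1.2514]

Answer: 4.3484 8.6792 9.8469 11.5256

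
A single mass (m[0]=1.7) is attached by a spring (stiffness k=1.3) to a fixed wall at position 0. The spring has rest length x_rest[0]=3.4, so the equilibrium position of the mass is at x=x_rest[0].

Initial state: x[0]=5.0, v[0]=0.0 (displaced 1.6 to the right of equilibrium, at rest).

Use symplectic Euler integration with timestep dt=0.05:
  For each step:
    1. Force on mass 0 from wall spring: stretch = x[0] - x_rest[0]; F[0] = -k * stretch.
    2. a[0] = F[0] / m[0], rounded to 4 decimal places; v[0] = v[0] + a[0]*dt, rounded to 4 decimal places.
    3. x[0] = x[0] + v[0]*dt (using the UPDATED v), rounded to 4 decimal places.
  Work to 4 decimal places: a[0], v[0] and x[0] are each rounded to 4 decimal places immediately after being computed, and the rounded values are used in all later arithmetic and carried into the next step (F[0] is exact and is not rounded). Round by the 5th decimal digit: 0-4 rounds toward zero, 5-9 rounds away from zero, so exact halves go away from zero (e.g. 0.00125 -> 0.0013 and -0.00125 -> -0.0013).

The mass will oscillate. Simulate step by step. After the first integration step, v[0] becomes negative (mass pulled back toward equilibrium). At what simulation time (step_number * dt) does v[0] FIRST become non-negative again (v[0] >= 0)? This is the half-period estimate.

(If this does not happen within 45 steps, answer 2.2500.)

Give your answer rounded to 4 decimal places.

Step 0: x=[5.0000] v=[0.0000]
Step 1: x=[4.9969] v=[-0.0612]
Step 2: x=[4.9908] v=[-0.1223]
Step 3: x=[4.9816] v=[-0.1831]
Step 4: x=[4.9694] v=[-0.2436]
Step 5: x=[4.9542] v=[-0.3036]
Step 6: x=[4.9361] v=[-0.3630]
Step 7: x=[4.9150] v=[-0.4217]
Step 8: x=[4.8910] v=[-0.4796]
Step 9: x=[4.8642] v=[-0.5366]
Step 10: x=[4.8346] v=[-0.5926]
Step 11: x=[4.8022] v=[-0.6475]
Step 12: x=[4.7671] v=[-0.7011]
Step 13: x=[4.7294] v=[-0.7534]
Step 14: x=[4.6892] v=[-0.8042]
Step 15: x=[4.6465] v=[-0.8535]
Step 16: x=[4.6014] v=[-0.9012]
Step 17: x=[4.5540] v=[-0.9471]
Step 18: x=[4.5044] v=[-0.9912]
Step 19: x=[4.4527] v=[-1.0334]
Step 20: x=[4.3990] v=[-1.0737]
Step 21: x=[4.3434] v=[-1.1119]
Step 22: x=[4.2860] v=[-1.1480]
Step 23: x=[4.2269] v=[-1.1819]
Step 24: x=[4.1662] v=[-1.2135]
Step 25: x=[4.1041] v=[-1.2428]
Step 26: x=[4.0406] v=[-1.2697]
Step 27: x=[3.9759] v=[-1.2942]
Step 28: x=[3.9101] v=[-1.3162]
Step 29: x=[3.8433] v=[-1.3357]
Step 30: x=[3.7757] v=[-1.3527]
Step 31: x=[3.7073] v=[-1.3671]
Step 32: x=[3.6384] v=[-1.3789]
Step 33: x=[3.5690] v=[-1.3880]
Step 34: x=[3.4993] v=[-1.3945]
Step 35: x=[3.4294] v=[-1.3983]
Step 36: x=[3.3594] v=[-1.3994]
Step 37: x=[3.2895] v=[-1.3979]
Step 38: x=[3.2198] v=[-1.3937]
Step 39: x=[3.1505] v=[-1.3868]
Step 40: x=[3.0816] v=[-1.3773]
Step 41: x=[3.0133] v=[-1.3651]
Step 42: x=[2.9458] v=[-1.3503]
Step 43: x=[2.8792] v=[-1.3329]
Step 44: x=[2.8136] v=[-1.3130]
Step 45: x=[2.7491] v=[-1.2906]
v[0] did not become non-negative within 45 steps; using fallback time=2.2500

Answer: 2.2500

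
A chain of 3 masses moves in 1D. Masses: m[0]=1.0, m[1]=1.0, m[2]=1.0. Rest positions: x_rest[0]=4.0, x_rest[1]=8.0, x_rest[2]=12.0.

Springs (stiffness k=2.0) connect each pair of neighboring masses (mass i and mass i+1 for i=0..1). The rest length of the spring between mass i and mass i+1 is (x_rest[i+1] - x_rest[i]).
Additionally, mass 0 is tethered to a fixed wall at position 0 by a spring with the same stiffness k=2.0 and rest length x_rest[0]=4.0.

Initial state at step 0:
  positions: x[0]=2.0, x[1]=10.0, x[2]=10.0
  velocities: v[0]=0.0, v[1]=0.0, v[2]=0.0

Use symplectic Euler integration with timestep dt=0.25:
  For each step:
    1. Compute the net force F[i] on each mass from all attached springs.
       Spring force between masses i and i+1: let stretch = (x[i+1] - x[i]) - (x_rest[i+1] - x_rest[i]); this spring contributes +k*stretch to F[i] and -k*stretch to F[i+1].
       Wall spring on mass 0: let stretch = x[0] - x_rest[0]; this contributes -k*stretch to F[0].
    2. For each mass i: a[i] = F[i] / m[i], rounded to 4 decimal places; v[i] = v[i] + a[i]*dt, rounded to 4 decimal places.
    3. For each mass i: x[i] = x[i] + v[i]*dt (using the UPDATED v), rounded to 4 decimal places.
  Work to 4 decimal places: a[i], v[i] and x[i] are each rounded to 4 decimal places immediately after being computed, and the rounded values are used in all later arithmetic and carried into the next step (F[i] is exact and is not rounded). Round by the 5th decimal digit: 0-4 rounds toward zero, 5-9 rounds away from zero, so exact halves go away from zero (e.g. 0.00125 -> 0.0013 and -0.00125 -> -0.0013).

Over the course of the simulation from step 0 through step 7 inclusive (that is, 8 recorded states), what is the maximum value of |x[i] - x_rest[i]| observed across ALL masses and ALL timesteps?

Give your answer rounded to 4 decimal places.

Answer: 2.9883

Derivation:
Step 0: x=[2.0000 10.0000 10.0000] v=[0.0000 0.0000 0.0000]
Step 1: x=[2.7500 9.0000 10.5000] v=[3.0000 -4.0000 2.0000]
Step 2: x=[3.9375 7.4063 11.3125] v=[4.7500 -6.3750 3.2500]
Step 3: x=[5.0664 5.8672 12.1367] v=[4.5157 -6.1563 3.2969]
Step 4: x=[5.6621 5.0117 12.6773] v=[2.3829 -3.4220 2.1622]
Step 5: x=[5.4688 5.1957 12.7597] v=[-0.7734 0.7360 0.3294]
Step 6: x=[4.5577 6.3594 12.3966] v=[-3.6444 4.6546 -1.4526]
Step 7: x=[3.3021 8.0525 11.7788] v=[-5.0224 6.7724 -2.4712]
Max displacement = 2.9883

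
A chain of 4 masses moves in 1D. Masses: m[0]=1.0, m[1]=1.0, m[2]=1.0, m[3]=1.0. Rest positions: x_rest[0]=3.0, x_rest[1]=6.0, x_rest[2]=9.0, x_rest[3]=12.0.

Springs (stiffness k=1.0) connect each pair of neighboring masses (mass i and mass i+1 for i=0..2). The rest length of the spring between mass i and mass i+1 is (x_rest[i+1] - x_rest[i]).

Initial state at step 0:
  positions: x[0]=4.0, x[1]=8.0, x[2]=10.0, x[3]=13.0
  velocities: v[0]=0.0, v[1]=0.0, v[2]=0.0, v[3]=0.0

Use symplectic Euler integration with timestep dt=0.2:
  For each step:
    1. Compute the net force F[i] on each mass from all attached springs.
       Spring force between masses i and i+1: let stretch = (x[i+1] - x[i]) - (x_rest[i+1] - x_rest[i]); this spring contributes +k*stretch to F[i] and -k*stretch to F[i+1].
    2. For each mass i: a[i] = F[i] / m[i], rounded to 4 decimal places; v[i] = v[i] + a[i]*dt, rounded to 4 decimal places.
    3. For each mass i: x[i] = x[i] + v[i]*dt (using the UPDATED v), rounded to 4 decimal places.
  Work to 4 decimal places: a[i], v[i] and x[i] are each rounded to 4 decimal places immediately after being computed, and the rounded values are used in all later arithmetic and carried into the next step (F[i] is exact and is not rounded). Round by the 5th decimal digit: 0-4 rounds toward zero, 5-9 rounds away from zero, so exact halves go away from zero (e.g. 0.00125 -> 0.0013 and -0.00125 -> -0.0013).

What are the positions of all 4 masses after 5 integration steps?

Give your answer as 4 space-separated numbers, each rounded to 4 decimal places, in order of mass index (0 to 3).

Step 0: x=[4.0000 8.0000 10.0000 13.0000] v=[0.0000 0.0000 0.0000 0.0000]
Step 1: x=[4.0400 7.9200 10.0400 13.0000] v=[0.2000 -0.4000 0.2000 0.0000]
Step 2: x=[4.1152 7.7696 10.1136 13.0016] v=[0.3760 -0.7520 0.3680 0.0080]
Step 3: x=[4.2166 7.5668 10.2090 13.0077] v=[0.5069 -1.0141 0.4768 0.0304]
Step 4: x=[4.3320 7.3357 10.3106 13.0218] v=[0.5769 -1.1557 0.5081 0.0707]
Step 5: x=[4.4475 7.1034 10.4017 13.0475] v=[0.5776 -1.1615 0.4554 0.1285]

Answer: 4.4475 7.1034 10.4017 13.0475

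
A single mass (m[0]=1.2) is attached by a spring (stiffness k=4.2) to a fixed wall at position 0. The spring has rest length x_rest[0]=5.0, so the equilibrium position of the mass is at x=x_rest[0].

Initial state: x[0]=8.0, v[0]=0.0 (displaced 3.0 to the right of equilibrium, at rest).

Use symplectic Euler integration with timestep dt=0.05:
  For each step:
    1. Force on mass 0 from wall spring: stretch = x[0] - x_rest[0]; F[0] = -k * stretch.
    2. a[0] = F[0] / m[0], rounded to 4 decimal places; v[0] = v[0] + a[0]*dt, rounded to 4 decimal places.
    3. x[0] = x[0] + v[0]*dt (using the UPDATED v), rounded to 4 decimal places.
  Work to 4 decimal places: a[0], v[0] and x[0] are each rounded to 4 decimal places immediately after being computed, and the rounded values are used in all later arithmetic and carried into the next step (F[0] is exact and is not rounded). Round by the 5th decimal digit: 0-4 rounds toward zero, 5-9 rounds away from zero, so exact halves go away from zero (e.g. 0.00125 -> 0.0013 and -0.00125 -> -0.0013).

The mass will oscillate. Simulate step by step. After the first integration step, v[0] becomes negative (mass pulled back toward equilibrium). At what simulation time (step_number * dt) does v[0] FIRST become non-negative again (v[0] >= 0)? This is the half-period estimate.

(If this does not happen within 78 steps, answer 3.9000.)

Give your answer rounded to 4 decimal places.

Step 0: x=[8.0000] v=[0.0000]
Step 1: x=[7.9738] v=[-0.5250]
Step 2: x=[7.9215] v=[-1.0454]
Step 3: x=[7.8437] v=[-1.5567]
Step 4: x=[7.7410] v=[-2.0544]
Step 5: x=[7.6143] v=[-2.5341]
Step 6: x=[7.4647] v=[-2.9916]
Step 7: x=[7.2936] v=[-3.4229]
Step 8: x=[7.1024] v=[-3.8243]
Step 9: x=[6.8928] v=[-4.1922]
Step 10: x=[6.6666] v=[-4.5234]
Step 11: x=[6.4258] v=[-4.8151]
Step 12: x=[6.1726] v=[-5.0646]
Step 13: x=[5.9091] v=[-5.2698]
Step 14: x=[5.6377] v=[-5.4289]
Step 15: x=[5.3607] v=[-5.5405]
Step 16: x=[5.0805] v=[-5.6036]
Step 17: x=[4.7996] v=[-5.6177]
Step 18: x=[4.5205] v=[-5.5826]
Step 19: x=[4.2456] v=[-5.4987]
Step 20: x=[3.9773] v=[-5.3667]
Step 21: x=[3.7179] v=[-5.1877]
Step 22: x=[3.4697] v=[-4.9633]
Step 23: x=[3.2349] v=[-4.6955]
Step 24: x=[3.0156] v=[-4.3866]
Step 25: x=[2.8136] v=[-4.0393]
Step 26: x=[2.6308] v=[-3.6567]
Step 27: x=[2.4687] v=[-3.2421]
Step 28: x=[2.3287] v=[-2.7991]
Step 29: x=[2.2121] v=[-2.3316]
Step 30: x=[2.1199] v=[-1.8437]
Step 31: x=[2.0529] v=[-1.3397]
Step 32: x=[2.0117] v=[-0.8240]
Step 33: x=[1.9967] v=[-0.3010]
Step 34: x=[2.0079] v=[0.2246]
First v>=0 after going negative at step 34, time=1.7000

Answer: 1.7000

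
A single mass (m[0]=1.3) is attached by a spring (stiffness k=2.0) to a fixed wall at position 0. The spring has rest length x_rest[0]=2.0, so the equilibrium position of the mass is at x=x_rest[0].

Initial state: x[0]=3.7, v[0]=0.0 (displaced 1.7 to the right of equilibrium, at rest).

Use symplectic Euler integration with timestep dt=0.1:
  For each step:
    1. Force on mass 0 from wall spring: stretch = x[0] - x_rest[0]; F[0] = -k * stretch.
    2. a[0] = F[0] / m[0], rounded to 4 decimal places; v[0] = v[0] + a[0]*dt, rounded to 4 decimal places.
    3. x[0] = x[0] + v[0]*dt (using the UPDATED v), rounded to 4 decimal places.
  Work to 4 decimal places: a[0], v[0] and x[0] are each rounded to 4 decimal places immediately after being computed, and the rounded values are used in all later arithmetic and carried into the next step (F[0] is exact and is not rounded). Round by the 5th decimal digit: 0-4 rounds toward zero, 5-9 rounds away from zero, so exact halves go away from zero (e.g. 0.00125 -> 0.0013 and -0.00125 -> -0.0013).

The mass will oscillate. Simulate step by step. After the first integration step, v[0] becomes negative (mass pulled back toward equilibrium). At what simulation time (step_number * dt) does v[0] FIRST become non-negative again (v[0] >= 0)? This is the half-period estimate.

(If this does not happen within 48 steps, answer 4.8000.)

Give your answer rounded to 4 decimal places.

Step 0: x=[3.7000] v=[0.0000]
Step 1: x=[3.6739] v=[-0.2615]
Step 2: x=[3.6220] v=[-0.5190]
Step 3: x=[3.5452] v=[-0.7685]
Step 4: x=[3.4446] v=[-1.0062]
Step 5: x=[3.3218] v=[-1.2285]
Step 6: x=[3.1786] v=[-1.4319]
Step 7: x=[3.0173] v=[-1.6132]
Step 8: x=[2.8403] v=[-1.7697]
Step 9: x=[2.6504] v=[-1.8990]
Step 10: x=[2.4505] v=[-1.9991]
Step 11: x=[2.2437] v=[-2.0684]
Step 12: x=[2.0331] v=[-2.1059]
Step 13: x=[1.8220] v=[-2.1110]
Step 14: x=[1.6136] v=[-2.0836]
Step 15: x=[1.4112] v=[-2.0242]
Step 16: x=[1.2178] v=[-1.9336]
Step 17: x=[1.0365] v=[-1.8133]
Step 18: x=[0.8700] v=[-1.6651]
Step 19: x=[0.7209] v=[-1.4913]
Step 20: x=[0.5915] v=[-1.2945]
Step 21: x=[0.4837] v=[-1.0778]
Step 22: x=[0.3993] v=[-0.8445]
Step 23: x=[0.3395] v=[-0.5982]
Step 24: x=[0.3052] v=[-0.3427]
Step 25: x=[0.2970] v=[-0.0820]
Step 26: x=[0.3150] v=[0.1800]
First v>=0 after going negative at step 26, time=2.6000

Answer: 2.6000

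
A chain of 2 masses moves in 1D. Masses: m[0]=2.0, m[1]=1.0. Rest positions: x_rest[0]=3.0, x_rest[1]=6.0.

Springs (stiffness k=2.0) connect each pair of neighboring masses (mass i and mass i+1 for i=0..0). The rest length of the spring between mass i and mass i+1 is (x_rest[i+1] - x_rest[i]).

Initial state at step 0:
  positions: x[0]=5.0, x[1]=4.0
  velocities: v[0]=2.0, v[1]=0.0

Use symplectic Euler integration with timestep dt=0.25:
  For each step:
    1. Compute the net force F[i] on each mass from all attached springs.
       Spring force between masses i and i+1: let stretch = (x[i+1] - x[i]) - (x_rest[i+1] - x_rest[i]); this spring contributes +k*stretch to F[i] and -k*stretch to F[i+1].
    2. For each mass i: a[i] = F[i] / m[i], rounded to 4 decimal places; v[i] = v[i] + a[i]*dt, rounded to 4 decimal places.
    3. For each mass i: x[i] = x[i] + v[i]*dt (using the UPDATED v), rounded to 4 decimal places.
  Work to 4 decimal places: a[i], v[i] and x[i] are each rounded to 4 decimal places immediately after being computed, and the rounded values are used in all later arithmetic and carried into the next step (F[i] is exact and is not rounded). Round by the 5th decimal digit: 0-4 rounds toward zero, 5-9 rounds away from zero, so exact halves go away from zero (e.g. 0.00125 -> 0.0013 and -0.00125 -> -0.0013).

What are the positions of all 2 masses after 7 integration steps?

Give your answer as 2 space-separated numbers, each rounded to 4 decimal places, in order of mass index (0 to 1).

Step 0: x=[5.0000 4.0000] v=[2.0000 0.0000]
Step 1: x=[5.2500 4.5000] v=[1.0000 2.0000]
Step 2: x=[5.2656 5.4688] v=[0.0625 3.8750]
Step 3: x=[5.1064 6.7872] v=[-0.6367 5.2734]
Step 4: x=[4.8648 8.2705] v=[-0.9665 5.9330]
Step 5: x=[4.6485 9.7031] v=[-0.8651 5.7302]
Step 6: x=[4.5606 10.8788] v=[-0.3515 4.7029]
Step 7: x=[4.6801 11.6398] v=[0.4781 3.0438]

Answer: 4.6801 11.6398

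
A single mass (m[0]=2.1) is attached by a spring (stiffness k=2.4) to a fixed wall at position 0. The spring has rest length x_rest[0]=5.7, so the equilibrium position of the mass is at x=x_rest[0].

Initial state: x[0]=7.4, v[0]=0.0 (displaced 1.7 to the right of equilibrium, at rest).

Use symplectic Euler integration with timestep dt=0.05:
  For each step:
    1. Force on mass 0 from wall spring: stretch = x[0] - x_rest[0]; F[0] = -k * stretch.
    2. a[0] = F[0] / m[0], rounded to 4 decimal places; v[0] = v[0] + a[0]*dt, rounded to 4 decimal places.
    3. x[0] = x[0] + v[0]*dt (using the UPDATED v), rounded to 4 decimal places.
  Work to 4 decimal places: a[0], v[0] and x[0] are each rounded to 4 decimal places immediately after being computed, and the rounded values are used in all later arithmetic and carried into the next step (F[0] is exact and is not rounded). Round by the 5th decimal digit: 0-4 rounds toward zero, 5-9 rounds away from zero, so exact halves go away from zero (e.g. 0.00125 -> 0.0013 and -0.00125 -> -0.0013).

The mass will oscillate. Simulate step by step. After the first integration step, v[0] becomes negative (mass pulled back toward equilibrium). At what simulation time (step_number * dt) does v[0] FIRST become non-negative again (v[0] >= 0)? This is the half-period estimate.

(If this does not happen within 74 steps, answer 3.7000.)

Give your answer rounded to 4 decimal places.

Answer: 2.9500

Derivation:
Step 0: x=[7.4000] v=[0.0000]
Step 1: x=[7.3951] v=[-0.0971]
Step 2: x=[7.3854] v=[-0.1940]
Step 3: x=[7.3709] v=[-0.2903]
Step 4: x=[7.3516] v=[-0.3858]
Step 5: x=[7.3276] v=[-0.4802]
Step 6: x=[7.2989] v=[-0.5732]
Step 7: x=[7.2657] v=[-0.6646]
Step 8: x=[7.2280] v=[-0.7541]
Step 9: x=[7.1859] v=[-0.8414]
Step 10: x=[7.1396] v=[-0.9263]
Step 11: x=[7.0892] v=[-1.0086]
Step 12: x=[7.0348] v=[-1.0880]
Step 13: x=[6.9766] v=[-1.1643]
Step 14: x=[6.9147] v=[-1.2373]
Step 15: x=[6.8494] v=[-1.3067]
Step 16: x=[6.7808] v=[-1.3724]
Step 17: x=[6.7091] v=[-1.4342]
Step 18: x=[6.6345] v=[-1.4919]
Step 19: x=[6.5572] v=[-1.5453]
Step 20: x=[6.4775] v=[-1.5943]
Step 21: x=[6.3956] v=[-1.6387]
Step 22: x=[6.3117] v=[-1.6785]
Step 23: x=[6.2260] v=[-1.7135]
Step 24: x=[6.1388] v=[-1.7436]
Step 25: x=[6.0504] v=[-1.7687]
Step 26: x=[5.9610] v=[-1.7887]
Step 27: x=[5.8708] v=[-1.8036]
Step 28: x=[5.7801] v=[-1.8134]
Step 29: x=[5.6892] v=[-1.8180]
Step 30: x=[5.5983] v=[-1.8174]
Step 31: x=[5.5077] v=[-1.8116]
Step 32: x=[5.4177] v=[-1.8006]
Step 33: x=[5.3285] v=[-1.7845]
Step 34: x=[5.2403] v=[-1.7633]
Step 35: x=[5.1535] v=[-1.7370]
Step 36: x=[5.0682] v=[-1.7058]
Step 37: x=[4.9847] v=[-1.6697]
Step 38: x=[4.9033] v=[-1.6288]
Step 39: x=[4.8241] v=[-1.5833]
Step 40: x=[4.7474] v=[-1.5333]
Step 41: x=[4.6735] v=[-1.4789]
Step 42: x=[4.6025] v=[-1.4202]
Step 43: x=[4.5346] v=[-1.3575]
Step 44: x=[4.4701] v=[-1.2909]
Step 45: x=[4.4091] v=[-1.2206]
Step 46: x=[4.3518] v=[-1.1468]
Step 47: x=[4.2983] v=[-1.0698]
Step 48: x=[4.2488] v=[-0.9897]
Step 49: x=[4.2035] v=[-0.9068]
Step 50: x=[4.1624] v=[-0.8213]
Step 51: x=[4.1257] v=[-0.7334]
Step 52: x=[4.0935] v=[-0.6434]
Step 53: x=[4.0659] v=[-0.5516]
Step 54: x=[4.0430] v=[-0.4582]
Step 55: x=[4.0248] v=[-0.3635]
Step 56: x=[4.0114] v=[-0.2678]
Step 57: x=[4.0028] v=[-0.1713]
Step 58: x=[3.9991] v=[-0.0743]
Step 59: x=[4.0002] v=[0.0229]
First v>=0 after going negative at step 59, time=2.9500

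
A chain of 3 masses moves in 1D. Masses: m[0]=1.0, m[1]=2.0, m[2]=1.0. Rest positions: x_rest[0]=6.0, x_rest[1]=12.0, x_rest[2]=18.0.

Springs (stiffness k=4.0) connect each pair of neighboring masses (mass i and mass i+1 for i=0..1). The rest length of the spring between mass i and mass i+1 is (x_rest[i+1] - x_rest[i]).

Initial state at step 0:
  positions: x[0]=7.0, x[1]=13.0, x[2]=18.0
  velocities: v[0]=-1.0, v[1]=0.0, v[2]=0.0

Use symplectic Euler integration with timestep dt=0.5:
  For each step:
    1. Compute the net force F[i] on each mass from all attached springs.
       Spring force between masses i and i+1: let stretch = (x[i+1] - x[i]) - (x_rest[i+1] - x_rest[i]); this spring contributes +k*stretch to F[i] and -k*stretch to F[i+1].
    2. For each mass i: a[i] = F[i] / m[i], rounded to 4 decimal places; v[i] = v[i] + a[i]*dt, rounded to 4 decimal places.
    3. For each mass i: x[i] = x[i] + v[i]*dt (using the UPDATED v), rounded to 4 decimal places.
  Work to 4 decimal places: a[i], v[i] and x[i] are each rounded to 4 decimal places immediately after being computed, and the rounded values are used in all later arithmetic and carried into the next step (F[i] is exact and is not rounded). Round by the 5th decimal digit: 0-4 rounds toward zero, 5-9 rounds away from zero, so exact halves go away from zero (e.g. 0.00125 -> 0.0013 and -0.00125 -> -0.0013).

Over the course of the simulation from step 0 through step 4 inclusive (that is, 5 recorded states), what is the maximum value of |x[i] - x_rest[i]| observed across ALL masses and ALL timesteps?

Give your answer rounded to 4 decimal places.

Answer: 1.5000

Derivation:
Step 0: x=[7.0000 13.0000 18.0000] v=[-1.0000 0.0000 0.0000]
Step 1: x=[6.5000 12.5000 19.0000] v=[-1.0000 -1.0000 2.0000]
Step 2: x=[6.0000 12.2500 19.5000] v=[-1.0000 -0.5000 1.0000]
Step 3: x=[5.7500 12.5000 18.7500] v=[-0.5000 0.5000 -1.5000]
Step 4: x=[6.2500 12.5000 17.7500] v=[1.0000 0.0000 -2.0000]
Max displacement = 1.5000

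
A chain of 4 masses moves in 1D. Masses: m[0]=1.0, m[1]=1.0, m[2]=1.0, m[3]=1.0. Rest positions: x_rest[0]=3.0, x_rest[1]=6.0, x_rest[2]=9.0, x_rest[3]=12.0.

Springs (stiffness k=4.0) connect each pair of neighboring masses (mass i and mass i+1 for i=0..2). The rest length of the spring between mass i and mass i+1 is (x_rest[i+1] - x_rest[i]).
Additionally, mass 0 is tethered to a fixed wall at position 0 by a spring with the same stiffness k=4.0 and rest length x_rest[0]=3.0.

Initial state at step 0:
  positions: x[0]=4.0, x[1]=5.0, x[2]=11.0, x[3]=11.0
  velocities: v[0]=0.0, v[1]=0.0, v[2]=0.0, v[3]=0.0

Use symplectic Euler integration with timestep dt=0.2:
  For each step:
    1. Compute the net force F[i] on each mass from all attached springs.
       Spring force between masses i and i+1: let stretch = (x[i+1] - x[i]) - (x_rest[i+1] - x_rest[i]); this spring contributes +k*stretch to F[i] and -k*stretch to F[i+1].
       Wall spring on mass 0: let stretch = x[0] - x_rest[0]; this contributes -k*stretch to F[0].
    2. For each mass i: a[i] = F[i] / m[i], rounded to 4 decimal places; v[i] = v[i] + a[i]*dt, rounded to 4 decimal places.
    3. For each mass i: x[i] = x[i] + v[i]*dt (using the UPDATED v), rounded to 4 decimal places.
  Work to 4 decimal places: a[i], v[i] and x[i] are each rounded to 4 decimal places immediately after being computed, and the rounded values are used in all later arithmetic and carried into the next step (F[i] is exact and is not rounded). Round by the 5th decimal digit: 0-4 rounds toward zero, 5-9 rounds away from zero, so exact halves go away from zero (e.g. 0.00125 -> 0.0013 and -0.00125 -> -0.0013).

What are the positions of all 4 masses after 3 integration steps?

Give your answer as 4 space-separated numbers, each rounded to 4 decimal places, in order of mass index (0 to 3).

Step 0: x=[4.0000 5.0000 11.0000 11.0000] v=[0.0000 0.0000 0.0000 0.0000]
Step 1: x=[3.5200 5.8000 10.0400 11.4800] v=[-2.4000 4.0000 -4.8000 2.4000]
Step 2: x=[2.8416 6.9136 8.6320 12.2096] v=[-3.3920 5.5680 -7.0400 3.6480]
Step 3: x=[2.3601 7.6506 7.5215 12.8468] v=[-2.4077 3.6851 -5.5526 3.1859]

Answer: 2.3601 7.6506 7.5215 12.8468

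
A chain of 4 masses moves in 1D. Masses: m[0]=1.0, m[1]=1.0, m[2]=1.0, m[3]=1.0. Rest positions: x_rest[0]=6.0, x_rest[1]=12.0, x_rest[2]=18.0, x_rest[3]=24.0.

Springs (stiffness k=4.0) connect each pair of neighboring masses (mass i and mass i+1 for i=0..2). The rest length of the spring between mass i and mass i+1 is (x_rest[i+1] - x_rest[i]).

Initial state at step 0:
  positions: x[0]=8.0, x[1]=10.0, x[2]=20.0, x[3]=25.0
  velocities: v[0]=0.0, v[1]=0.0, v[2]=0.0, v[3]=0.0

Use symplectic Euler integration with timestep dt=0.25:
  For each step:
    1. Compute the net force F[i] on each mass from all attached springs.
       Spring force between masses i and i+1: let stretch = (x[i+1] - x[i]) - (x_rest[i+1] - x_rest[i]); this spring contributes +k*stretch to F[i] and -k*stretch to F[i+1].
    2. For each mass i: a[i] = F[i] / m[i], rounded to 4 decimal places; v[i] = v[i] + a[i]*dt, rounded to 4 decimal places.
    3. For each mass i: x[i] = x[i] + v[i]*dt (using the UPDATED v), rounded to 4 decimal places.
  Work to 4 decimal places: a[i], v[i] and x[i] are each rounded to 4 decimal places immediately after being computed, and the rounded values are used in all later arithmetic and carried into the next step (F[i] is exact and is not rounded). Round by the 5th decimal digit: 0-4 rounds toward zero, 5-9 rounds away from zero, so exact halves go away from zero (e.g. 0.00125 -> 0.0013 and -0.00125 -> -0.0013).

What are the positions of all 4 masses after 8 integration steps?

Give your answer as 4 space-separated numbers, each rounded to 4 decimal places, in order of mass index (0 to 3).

Answer: 7.5595 12.7196 17.1926 25.5285

Derivation:
Step 0: x=[8.0000 10.0000 20.0000 25.0000] v=[0.0000 0.0000 0.0000 0.0000]
Step 1: x=[7.0000 12.0000 18.7500 25.2500] v=[-4.0000 8.0000 -5.0000 1.0000]
Step 2: x=[5.7500 14.4375 17.4375 25.3750] v=[-5.0000 9.7500 -5.2500 0.5000]
Step 3: x=[5.1719 15.4531 17.3594 25.0156] v=[-2.3125 4.0625 -0.3125 -1.4375]
Step 4: x=[5.6641 14.3750 18.7188 24.2422] v=[1.9687 -4.3124 5.4374 -3.0937]
Step 5: x=[6.8340 12.2051 20.3731 23.5879] v=[4.6796 -8.6795 6.6170 -2.6171]
Step 6: x=[7.8467 10.7345 20.7891 23.6299] v=[4.0507 -5.8826 1.6638 0.1681]
Step 7: x=[8.0813 11.0556 19.4016 24.4617] v=[0.9385 1.2842 -5.5500 3.3273]
Step 8: x=[7.5595 12.7196 17.1926 25.5285] v=[-2.0872 6.6559 -8.8359 4.2672]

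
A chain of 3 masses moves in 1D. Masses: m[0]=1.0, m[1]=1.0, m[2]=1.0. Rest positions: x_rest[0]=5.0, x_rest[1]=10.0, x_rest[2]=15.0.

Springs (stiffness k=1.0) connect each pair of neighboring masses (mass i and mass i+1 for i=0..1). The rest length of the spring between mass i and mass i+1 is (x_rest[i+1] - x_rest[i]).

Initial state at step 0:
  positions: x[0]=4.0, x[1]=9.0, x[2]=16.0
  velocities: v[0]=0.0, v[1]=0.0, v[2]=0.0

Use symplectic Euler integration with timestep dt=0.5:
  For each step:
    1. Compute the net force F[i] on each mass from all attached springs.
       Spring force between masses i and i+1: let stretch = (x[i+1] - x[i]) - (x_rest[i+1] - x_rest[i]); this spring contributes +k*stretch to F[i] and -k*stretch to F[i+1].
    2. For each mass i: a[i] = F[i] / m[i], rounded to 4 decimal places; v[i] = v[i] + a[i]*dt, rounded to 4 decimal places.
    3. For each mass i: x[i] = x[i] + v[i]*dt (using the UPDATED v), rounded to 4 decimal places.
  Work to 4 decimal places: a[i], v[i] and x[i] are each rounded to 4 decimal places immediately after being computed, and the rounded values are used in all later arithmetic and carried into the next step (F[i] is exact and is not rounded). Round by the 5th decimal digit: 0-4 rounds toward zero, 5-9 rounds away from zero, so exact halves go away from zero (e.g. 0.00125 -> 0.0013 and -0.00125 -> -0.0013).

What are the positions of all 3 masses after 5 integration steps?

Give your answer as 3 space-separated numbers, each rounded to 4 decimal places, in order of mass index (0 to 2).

Answer: 5.7111 9.5098 13.7794

Derivation:
Step 0: x=[4.0000 9.0000 16.0000] v=[0.0000 0.0000 0.0000]
Step 1: x=[4.0000 9.5000 15.5000] v=[0.0000 1.0000 -1.0000]
Step 2: x=[4.1250 10.1250 14.7500] v=[0.2500 1.2500 -1.5000]
Step 3: x=[4.5000 10.4063 14.0938] v=[0.7500 0.5625 -1.3125]
Step 4: x=[5.1016 10.1329 13.7657] v=[1.2032 -0.5469 -0.6563]
Step 5: x=[5.7111 9.5098 13.7794] v=[1.2189 -1.2462 0.0273]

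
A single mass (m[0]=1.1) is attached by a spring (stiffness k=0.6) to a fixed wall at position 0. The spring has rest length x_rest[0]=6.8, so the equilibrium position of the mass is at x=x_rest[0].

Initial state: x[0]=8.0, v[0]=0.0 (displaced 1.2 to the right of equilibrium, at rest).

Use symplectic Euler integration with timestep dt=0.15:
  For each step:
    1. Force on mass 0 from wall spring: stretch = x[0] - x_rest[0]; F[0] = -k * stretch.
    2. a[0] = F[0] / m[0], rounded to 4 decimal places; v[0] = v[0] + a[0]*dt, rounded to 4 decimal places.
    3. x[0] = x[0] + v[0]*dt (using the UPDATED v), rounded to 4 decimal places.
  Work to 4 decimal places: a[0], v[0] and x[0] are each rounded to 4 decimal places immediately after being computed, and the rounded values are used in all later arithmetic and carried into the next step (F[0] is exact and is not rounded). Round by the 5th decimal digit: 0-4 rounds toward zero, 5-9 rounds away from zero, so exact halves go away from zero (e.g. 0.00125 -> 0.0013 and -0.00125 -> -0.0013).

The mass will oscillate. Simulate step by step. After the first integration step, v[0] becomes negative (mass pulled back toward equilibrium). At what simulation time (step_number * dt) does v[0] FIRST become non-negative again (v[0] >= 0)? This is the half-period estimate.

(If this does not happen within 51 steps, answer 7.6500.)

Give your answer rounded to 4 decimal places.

Step 0: x=[8.0000] v=[0.0000]
Step 1: x=[7.9853] v=[-0.0982]
Step 2: x=[7.9560] v=[-0.1952]
Step 3: x=[7.9125] v=[-0.2898]
Step 4: x=[7.8554] v=[-0.3808]
Step 5: x=[7.7853] v=[-0.4672]
Step 6: x=[7.7031] v=[-0.5478]
Step 7: x=[7.6098] v=[-0.6217]
Step 8: x=[7.5066] v=[-0.6880]
Step 9: x=[7.3947] v=[-0.7458]
Step 10: x=[7.2755] v=[-0.7945]
Step 11: x=[7.1505] v=[-0.8334]
Step 12: x=[7.0212] v=[-0.8621]
Step 13: x=[6.8892] v=[-0.8802]
Step 14: x=[6.7561] v=[-0.8875]
Step 15: x=[6.6235] v=[-0.8839]
Step 16: x=[6.4931] v=[-0.8695]
Step 17: x=[6.3664] v=[-0.8444]
Step 18: x=[6.2451] v=[-0.8089]
Step 19: x=[6.1306] v=[-0.7635]
Step 20: x=[6.0243] v=[-0.7087]
Step 21: x=[5.9275] v=[-0.6452]
Step 22: x=[5.8414] v=[-0.5738]
Step 23: x=[5.7671] v=[-0.4954]
Step 24: x=[5.7055] v=[-0.4109]
Step 25: x=[5.6573] v=[-0.3214]
Step 26: x=[5.6231] v=[-0.2279]
Step 27: x=[5.6034] v=[-0.1316]
Step 28: x=[5.5983] v=[-0.0337]
Step 29: x=[5.6080] v=[0.0646]
First v>=0 after going negative at step 29, time=4.3500

Answer: 4.3500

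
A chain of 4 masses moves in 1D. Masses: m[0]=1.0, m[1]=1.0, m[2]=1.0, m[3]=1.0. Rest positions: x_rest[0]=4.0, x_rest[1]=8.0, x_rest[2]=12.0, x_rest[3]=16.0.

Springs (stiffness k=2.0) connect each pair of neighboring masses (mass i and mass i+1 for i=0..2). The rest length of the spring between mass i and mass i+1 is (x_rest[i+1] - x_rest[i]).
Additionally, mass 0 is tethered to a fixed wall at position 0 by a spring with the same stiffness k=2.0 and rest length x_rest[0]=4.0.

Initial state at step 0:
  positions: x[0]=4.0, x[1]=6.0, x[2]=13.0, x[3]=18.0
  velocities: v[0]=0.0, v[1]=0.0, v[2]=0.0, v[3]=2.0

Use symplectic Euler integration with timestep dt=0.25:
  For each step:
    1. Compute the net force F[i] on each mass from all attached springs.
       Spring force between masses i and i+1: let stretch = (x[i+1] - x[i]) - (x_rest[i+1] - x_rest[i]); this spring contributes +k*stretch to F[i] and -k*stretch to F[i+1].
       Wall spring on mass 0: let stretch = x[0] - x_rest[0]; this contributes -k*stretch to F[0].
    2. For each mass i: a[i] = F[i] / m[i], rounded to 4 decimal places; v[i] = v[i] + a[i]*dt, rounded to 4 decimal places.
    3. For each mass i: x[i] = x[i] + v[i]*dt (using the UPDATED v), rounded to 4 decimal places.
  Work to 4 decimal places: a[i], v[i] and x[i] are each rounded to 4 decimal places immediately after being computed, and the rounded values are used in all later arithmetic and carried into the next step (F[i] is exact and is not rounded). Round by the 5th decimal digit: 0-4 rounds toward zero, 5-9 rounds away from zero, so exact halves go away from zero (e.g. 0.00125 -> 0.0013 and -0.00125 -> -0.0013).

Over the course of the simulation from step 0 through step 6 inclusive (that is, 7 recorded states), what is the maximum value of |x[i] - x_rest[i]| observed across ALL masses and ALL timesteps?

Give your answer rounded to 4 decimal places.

Step 0: x=[4.0000 6.0000 13.0000 18.0000] v=[0.0000 0.0000 0.0000 2.0000]
Step 1: x=[3.7500 6.6250 12.7500 18.3750] v=[-1.0000 2.5000 -1.0000 1.5000]
Step 2: x=[3.3906 7.6563 12.4375 18.5469] v=[-1.4375 4.1250 -1.2500 0.6875]
Step 3: x=[3.1406 8.7520 12.2910 18.4551] v=[-1.0000 4.3828 -0.5859 -0.3672]
Step 4: x=[3.1995 9.5887 12.4727 18.0928] v=[0.2354 3.3466 0.7267 -1.4493]
Step 5: x=[3.6571 9.9872 12.9964 17.5280] v=[1.8303 1.5940 2.0948 -2.2594]
Step 6: x=[4.4488 9.9706 13.7104 16.8967] v=[3.1668 -0.0665 2.8560 -2.5252]
Max displacement = 2.5469

Answer: 2.5469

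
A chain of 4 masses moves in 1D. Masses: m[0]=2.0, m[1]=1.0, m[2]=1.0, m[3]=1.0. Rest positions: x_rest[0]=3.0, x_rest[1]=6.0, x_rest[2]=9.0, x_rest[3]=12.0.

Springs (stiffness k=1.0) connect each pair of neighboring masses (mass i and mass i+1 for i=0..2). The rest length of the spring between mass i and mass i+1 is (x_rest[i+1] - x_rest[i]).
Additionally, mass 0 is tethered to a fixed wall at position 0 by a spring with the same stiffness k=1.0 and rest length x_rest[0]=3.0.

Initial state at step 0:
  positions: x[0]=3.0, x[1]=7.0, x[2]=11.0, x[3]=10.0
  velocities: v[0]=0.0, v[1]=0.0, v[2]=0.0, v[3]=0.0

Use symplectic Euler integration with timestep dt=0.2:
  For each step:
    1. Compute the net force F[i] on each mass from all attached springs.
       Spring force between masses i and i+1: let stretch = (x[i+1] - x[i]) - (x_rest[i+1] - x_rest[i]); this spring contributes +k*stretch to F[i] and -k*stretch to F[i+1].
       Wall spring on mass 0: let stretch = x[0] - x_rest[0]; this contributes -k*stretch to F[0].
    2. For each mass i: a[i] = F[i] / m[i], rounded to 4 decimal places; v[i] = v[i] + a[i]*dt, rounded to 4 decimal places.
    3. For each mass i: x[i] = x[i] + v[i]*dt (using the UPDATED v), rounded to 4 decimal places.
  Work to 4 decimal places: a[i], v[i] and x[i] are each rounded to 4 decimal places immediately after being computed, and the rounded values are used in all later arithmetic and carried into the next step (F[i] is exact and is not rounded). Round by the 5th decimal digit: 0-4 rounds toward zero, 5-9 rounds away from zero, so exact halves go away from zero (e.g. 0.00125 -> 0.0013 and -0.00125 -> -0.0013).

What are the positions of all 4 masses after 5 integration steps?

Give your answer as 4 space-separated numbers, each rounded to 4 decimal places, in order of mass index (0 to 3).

Answer: 3.2692 6.7863 8.7125 11.9358

Derivation:
Step 0: x=[3.0000 7.0000 11.0000 10.0000] v=[0.0000 0.0000 0.0000 0.0000]
Step 1: x=[3.0200 7.0000 10.8000 10.1600] v=[0.1000 0.0000 -1.0000 0.8000]
Step 2: x=[3.0592 6.9928 10.4224 10.4656] v=[0.1960 -0.0360 -1.8880 1.5280]
Step 3: x=[3.1159 6.9654 9.9093 10.8895] v=[0.2834 -0.1368 -2.5653 2.1194]
Step 4: x=[3.1873 6.9018 9.3177 11.3942] v=[0.3568 -0.3179 -2.9580 2.5234]
Step 5: x=[3.2692 6.7863 8.7125 11.9358] v=[0.4095 -0.5776 -3.0259 2.7081]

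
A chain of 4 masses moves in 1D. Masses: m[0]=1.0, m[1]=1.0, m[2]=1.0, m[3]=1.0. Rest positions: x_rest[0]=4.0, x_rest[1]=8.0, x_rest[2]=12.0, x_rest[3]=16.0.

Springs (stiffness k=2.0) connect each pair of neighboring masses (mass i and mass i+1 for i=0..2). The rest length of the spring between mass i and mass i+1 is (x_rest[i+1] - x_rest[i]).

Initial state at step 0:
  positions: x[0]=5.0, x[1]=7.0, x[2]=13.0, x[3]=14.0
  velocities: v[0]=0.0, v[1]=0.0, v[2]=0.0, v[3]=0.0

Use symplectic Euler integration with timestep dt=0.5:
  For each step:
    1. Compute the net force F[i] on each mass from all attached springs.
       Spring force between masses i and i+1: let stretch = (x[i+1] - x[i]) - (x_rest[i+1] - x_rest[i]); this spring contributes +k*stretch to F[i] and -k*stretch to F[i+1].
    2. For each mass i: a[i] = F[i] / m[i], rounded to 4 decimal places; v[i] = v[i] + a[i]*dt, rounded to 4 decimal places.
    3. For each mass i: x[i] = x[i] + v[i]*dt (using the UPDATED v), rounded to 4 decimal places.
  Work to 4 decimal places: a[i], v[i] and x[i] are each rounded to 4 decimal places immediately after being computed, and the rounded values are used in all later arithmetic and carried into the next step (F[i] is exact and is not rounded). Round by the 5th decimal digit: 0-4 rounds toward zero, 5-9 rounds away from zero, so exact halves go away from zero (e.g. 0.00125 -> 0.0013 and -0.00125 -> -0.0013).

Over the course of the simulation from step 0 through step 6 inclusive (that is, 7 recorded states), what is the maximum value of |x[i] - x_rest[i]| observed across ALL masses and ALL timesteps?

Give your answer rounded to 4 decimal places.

Answer: 2.3750

Derivation:
Step 0: x=[5.0000 7.0000 13.0000 14.0000] v=[0.0000 0.0000 0.0000 0.0000]
Step 1: x=[4.0000 9.0000 10.5000 15.5000] v=[-2.0000 4.0000 -5.0000 3.0000]
Step 2: x=[3.5000 9.2500 9.7500 16.5000] v=[-1.0000 0.5000 -1.5000 2.0000]
Step 3: x=[3.8750 6.8750 12.1250 16.1250] v=[0.7500 -4.7500 4.7500 -0.7500]
Step 4: x=[3.7500 5.6250 13.8750 15.7500] v=[-0.2500 -2.5000 3.5000 -0.7500]
Step 5: x=[2.5625 7.5625 12.4375 16.4375] v=[-2.3750 3.8750 -2.8750 1.3750]
Step 6: x=[1.8750 9.4375 10.5625 17.1250] v=[-1.3750 3.7500 -3.7500 1.3750]
Max displacement = 2.3750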